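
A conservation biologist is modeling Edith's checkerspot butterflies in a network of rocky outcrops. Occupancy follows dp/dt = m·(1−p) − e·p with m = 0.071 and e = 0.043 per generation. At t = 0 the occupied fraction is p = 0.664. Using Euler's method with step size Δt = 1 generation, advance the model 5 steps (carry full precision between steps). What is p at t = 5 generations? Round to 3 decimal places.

Update rule: p ← p + [m·(1−p) − e·p]·Δt with Δt = 1.
p: 0.66400 → 0.65930  (Δp = -0.00470)
p: 0.65930 → 0.65514  (Δp = -0.00416)
p: 0.65514 → 0.65146  (Δp = -0.00369)
p: 0.65146 → 0.64819  (Δp = -0.00327)
p: 0.64819 → 0.64530  (Δp = -0.00289)

0.645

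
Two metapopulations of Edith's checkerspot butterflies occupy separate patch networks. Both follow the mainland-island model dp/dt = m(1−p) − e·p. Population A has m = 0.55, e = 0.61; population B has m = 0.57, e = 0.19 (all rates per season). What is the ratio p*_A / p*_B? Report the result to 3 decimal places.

A: p*_A = m/(m+e) = 0.55/1.1600 = 0.4741.
B: p*_B = 0.57/0.7600 = 0.7500.
p*_A / p*_B = 0.4741/0.7500 = 0.6322.

0.632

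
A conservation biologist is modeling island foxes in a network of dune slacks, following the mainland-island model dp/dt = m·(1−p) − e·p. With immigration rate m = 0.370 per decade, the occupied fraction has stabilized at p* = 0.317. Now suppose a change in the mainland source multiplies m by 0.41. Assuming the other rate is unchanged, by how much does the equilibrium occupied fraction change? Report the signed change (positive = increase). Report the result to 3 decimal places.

-0.157

Balance m(1−p*) = e·p* gives e = m(1−p*)/p* = 0.370×0.68300/0.31700 = 0.79719.
New p* = m/(m+e) = 0.15170/(0.15170+0.79719) = 0.15987.
Δp* = 0.15987 − 0.31700 = -0.15713.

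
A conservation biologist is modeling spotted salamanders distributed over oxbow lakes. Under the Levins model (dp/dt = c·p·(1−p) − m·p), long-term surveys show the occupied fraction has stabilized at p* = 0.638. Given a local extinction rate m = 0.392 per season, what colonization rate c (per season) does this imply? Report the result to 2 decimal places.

At equilibrium c(1−p*) = m, so c = m/(1−p*).
c = 0.392/(1 − 0.638) = 0.392/0.3620 = 1.0829.

1.08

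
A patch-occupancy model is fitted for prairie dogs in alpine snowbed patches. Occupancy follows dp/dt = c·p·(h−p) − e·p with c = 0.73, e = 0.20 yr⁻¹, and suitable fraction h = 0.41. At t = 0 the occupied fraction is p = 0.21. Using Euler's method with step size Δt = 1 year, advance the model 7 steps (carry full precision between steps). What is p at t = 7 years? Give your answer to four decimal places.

Update rule: p ← p + [c·p·(h−p) − e·p]·Δt with Δt = 1.
t = 1: p = 0.21000 + (-0.01134) = 0.19866
t = 2: p = 0.19866 + (-0.00908) = 0.18958
t = 3: p = 0.18958 + (-0.00741) = 0.18217
t = 4: p = 0.18217 + (-0.00614) = 0.17603
t = 5: p = 0.17603 + (-0.00514) = 0.17089
t = 6: p = 0.17089 + (-0.00435) = 0.16654
t = 7: p = 0.16654 + (-0.00371) = 0.16283

0.1628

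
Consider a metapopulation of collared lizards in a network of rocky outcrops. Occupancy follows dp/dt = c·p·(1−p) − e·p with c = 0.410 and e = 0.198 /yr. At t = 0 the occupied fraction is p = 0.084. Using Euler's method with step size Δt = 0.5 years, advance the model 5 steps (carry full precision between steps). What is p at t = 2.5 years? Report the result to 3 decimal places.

Update rule: p ← p + [c·p·(1−p) − e·p]·Δt with Δt = 0.5.
t = 0.5: p = 0.08400 + (+0.00746) = 0.09146
t = 1: p = 0.09146 + (+0.00798) = 0.09944
t = 1.5: p = 0.09944 + (+0.00851) = 0.10795
t = 2: p = 0.10795 + (+0.00905) = 0.11700
t = 2.5: p = 0.11700 + (+0.00960) = 0.12660

0.127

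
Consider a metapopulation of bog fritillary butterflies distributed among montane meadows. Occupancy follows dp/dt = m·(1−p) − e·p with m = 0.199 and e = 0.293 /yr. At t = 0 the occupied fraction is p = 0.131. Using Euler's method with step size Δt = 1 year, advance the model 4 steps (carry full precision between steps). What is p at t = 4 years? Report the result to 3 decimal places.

0.386

Update rule: p ← p + [m·(1−p) − e·p]·Δt with Δt = 1.
  1  |  dp/dt·Δt = +0.134548  |  p_1 = 0.265548
  2  |  dp/dt·Δt = +0.068350  |  p_2 = 0.333898
  3  |  dp/dt·Δt = +0.034722  |  p_3 = 0.368620
  4  |  dp/dt·Δt = +0.017639  |  p_4 = 0.386259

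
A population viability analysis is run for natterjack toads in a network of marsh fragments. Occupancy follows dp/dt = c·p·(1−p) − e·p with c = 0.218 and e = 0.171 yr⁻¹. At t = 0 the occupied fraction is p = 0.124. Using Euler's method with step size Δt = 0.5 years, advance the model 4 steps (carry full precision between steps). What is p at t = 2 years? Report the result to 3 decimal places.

0.129

Update rule: p ← p + [c·p·(1−p) − e·p]·Δt with Δt = 0.5.
p: 0.12400 → 0.12524  (Δp = +0.00124)
p: 0.12524 → 0.12647  (Δp = +0.00123)
p: 0.12647 → 0.12770  (Δp = +0.00123)
p: 0.12770 → 0.12892  (Δp = +0.00122)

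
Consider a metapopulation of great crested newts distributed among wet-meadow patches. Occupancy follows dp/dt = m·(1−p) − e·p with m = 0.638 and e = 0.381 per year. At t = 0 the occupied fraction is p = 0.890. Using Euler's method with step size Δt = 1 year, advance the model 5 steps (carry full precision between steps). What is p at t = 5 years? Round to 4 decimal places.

0.6261

Update rule: p ← p + [m·(1−p) − e·p]·Δt with Δt = 1.
p: 0.89000 → 0.62109  (Δp = -0.26891)
p: 0.62109 → 0.62620  (Δp = +0.00511)
p: 0.62620 → 0.62610  (Δp = -0.00010)
p: 0.62610 → 0.62610  (Δp = +0.00000)
p: 0.62610 → 0.62610  (Δp = -0.00000)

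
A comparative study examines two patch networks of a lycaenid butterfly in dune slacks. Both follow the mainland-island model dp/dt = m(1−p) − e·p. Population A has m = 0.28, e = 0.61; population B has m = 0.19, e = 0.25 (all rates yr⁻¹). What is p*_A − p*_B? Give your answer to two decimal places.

-0.12

A: p*_A = m/(m+e) = 0.28/0.8900 = 0.3146.
B: p*_B = 0.19/0.4400 = 0.4318.
p*_A − p*_B = 0.3146 − 0.4318 = -0.1172.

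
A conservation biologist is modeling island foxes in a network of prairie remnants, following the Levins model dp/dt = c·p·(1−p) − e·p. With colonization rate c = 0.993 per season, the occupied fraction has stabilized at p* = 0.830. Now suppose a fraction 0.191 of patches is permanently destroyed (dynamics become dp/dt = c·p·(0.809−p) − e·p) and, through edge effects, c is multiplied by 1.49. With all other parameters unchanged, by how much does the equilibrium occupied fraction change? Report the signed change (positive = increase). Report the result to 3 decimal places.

-0.135

Balance c(1−p*) = e gives e = 0.993×(1 − 0.83000) = 0.16881.
New p* = 0.809 − e/c = 0.809 − 0.16881/1.47957 = 0.69491.
Δp* = 0.69491 − 0.83000 = -0.13509.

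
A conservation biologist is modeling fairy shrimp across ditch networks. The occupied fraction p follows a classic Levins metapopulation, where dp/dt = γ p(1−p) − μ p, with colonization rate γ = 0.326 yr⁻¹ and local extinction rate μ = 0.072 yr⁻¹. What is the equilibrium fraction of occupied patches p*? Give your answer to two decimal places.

0.78

Setting dp/dt = 0 and dividing through by p* gives γ·(1−p*) = μ.
So p* = 1 − μ/γ = 1 − 0.072/0.326 = 1 − 0.2209 = 0.7791.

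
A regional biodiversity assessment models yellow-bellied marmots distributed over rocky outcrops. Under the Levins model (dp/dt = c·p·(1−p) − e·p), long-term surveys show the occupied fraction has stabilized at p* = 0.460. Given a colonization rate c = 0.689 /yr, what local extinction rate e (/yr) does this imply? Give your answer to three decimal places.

At equilibrium c(1−p*) = e.
e = 0.689 × (1 − 0.460) = 0.689 × 0.5400 = 0.3721.

0.372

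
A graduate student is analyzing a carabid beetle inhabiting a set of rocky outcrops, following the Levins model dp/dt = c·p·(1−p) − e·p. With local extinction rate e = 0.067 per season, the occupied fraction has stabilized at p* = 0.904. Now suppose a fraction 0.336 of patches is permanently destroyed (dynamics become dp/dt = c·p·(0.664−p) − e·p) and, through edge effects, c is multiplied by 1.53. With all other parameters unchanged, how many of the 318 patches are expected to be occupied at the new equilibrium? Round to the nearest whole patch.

Balance c(1−p*) = e gives c = e/(1 − 0.90400) = 0.067/0.09600 = 0.69792.
New p* = 0.664 − e/c = 0.664 − 0.06700/1.06782 = 0.60126.
Expected occupied = 318 × 0.60126 = 191.20 ≈ 191.

191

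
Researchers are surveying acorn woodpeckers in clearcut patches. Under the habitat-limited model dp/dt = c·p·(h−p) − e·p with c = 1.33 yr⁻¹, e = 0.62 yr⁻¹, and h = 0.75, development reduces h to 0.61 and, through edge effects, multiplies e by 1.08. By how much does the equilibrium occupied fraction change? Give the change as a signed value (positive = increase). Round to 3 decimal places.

Before: p* = h − e/c = 0.75 − 0.62/1.33 = 0.75 − 0.4662 = 0.2838.
After: c = 1.33, e = 0.6696, h = 0.61; p* = 0.61 − 0.6696/1.33 = 0.1065.
Δp* = 0.1065 − 0.2838 = -0.1773.

-0.177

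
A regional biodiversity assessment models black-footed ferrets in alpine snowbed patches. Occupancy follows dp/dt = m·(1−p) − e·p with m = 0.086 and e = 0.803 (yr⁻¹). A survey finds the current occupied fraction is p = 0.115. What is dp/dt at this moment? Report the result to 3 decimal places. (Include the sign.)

-0.016

Colonization term: m·(1−p) = 0.086×0.8850 = 0.07611.
Extinction term: e·p = 0.09235.
dp/dt = 0.07611 − 0.09235 = -0.01624.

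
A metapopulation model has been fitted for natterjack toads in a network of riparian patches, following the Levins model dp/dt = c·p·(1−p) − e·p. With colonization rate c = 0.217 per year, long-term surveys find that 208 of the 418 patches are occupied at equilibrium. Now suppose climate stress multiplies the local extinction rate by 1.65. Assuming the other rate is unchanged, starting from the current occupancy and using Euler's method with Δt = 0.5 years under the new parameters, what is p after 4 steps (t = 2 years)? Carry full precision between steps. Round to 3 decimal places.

0.436

Observed p* = 208/418 = 0.49761.
Balance c(1−p*) = e gives e = 0.217×(1 − 0.49761) = 0.10902.
Starting from p₀ = 0.49761; update p ← p + (dp/dt)·Δt with the new parameters.
p: 0.49761 → 0.47998  (Δp = -0.01763)
p: 0.47998 → 0.46389  (Δp = -0.01609)
p: 0.46389 → 0.44915  (Δp = -0.01474)
p: 0.44915 → 0.43560  (Δp = -0.01355)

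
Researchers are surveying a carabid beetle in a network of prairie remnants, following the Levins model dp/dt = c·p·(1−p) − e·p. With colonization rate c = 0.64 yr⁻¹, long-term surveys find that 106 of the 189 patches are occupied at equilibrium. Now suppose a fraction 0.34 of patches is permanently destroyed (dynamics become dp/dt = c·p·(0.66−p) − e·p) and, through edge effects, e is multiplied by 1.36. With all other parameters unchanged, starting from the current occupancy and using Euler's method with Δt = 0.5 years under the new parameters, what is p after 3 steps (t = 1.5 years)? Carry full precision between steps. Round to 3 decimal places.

0.364

Observed p* = 106/189 = 0.56085.
Balance c(1−p*) = e gives e = 0.64×(1 − 0.56085) = 0.28106.
Starting from p₀ = 0.56085; update p ← p + (dp/dt)·Δt with the new parameters.
p: 0.56085 → 0.47145  (Δp = -0.08939)
p: 0.47145 → 0.40979  (Δp = -0.06166)
p: 0.40979 → 0.36429  (Δp = -0.04551)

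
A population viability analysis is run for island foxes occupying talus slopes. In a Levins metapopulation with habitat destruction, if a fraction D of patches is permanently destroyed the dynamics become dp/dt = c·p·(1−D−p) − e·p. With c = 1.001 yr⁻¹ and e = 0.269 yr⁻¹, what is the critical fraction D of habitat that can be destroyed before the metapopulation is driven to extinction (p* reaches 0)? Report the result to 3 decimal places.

The nontrivial equilibrium is p* = (1−D) − e/c; extinction occurs when this hits zero.
So D_crit = 1 − e/c = 1 − 0.269/1.001 = 1 − 0.2687 = 0.7313.
This equals the undisturbed p*, a classic result of Lande's extension.

0.731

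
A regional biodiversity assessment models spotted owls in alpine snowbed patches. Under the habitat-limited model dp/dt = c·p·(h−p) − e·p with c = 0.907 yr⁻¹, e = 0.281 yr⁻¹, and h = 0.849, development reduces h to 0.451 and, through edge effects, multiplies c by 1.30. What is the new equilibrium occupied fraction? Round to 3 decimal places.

Before: p* = h − e/c = 0.849 − 0.281/0.907 = 0.849 − 0.3098 = 0.5392.
After: c = 1.1791, e = 0.281, h = 0.451; p* = 0.451 − 0.281/1.1791 = 0.2127.

0.213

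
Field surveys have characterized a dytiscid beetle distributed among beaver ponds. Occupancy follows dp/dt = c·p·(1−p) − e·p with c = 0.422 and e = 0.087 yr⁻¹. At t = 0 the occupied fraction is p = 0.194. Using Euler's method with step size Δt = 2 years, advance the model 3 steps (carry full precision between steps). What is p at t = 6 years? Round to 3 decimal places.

0.549

Update rule: p ← p + [c·p·(1−p) − e·p]·Δt with Δt = 2.
p: 0.19400 → 0.29222  (Δp = +0.09822)
p: 0.29222 → 0.41593  (Δp = +0.12372)
p: 0.41593 → 0.54859  (Δp = +0.13266)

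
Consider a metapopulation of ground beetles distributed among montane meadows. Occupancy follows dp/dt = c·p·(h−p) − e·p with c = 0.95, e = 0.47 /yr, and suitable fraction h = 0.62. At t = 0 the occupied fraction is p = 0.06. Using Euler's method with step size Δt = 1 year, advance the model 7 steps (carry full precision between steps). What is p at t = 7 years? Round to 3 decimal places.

0.085

Update rule: p ← p + [c·p·(h−p) − e·p]·Δt with Δt = 1.
p: 0.06000 → 0.06372  (Δp = +0.00372)
p: 0.06372 → 0.06745  (Δp = +0.00373)
p: 0.06745 → 0.07115  (Δp = +0.00370)
p: 0.07115 → 0.07481  (Δp = +0.00366)
p: 0.07481 → 0.07839  (Δp = +0.00359)
p: 0.07839 → 0.08188  (Δp = +0.00349)
p: 0.08188 → 0.08526  (Δp = +0.00337)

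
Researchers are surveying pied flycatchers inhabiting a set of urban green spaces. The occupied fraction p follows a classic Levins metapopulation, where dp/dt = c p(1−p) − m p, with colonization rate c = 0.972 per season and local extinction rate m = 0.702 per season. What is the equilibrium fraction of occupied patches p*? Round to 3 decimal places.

Setting dp/dt = 0 and dividing through by p* gives c·(1−p*) = m.
So p* = 1 − m/c = 1 − 0.702/0.972 = 1 − 0.7222 = 0.2778.

0.278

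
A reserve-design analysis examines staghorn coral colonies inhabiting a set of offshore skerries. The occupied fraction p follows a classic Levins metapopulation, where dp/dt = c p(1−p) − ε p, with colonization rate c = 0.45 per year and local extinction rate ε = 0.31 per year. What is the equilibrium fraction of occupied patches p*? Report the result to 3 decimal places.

Setting dp/dt = 0 and dividing through by p* gives c·(1−p*) = ε.
So p* = 1 − ε/c = 1 − 0.31/0.45 = 1 − 0.6889 = 0.3111.

0.311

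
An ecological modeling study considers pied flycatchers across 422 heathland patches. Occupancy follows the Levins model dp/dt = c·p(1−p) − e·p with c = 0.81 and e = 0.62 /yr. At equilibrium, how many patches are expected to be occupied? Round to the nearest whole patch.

p* = 1 − e/c = 1 − 0.62/0.81 = 0.2346.
Expected occupied patches = N × p* = 422 × 0.2346 = 98.99 ≈ 99.

99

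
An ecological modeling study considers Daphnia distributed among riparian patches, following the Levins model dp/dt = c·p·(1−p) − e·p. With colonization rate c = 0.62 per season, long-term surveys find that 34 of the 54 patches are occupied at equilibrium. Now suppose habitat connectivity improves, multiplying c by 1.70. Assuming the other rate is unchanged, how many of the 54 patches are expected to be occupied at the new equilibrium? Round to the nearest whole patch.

42

Observed p* = 34/54 = 0.62963.
Balance c(1−p*) = e gives e = 0.62×(1 − 0.62963) = 0.22963.
New p* = 1 − e/c = 1 − 0.22963/1.05400 = 0.78213.
Expected occupied = 54 × 0.78213 = 42.24 ≈ 42.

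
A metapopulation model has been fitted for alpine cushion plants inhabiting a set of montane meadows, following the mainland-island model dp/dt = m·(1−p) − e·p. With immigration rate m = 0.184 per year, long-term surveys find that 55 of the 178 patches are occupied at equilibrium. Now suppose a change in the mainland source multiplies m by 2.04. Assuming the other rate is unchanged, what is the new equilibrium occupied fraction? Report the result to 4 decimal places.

Observed p* = 55/178 = 0.30899.
Balance m(1−p*) = e·p* gives e = m(1−p*)/p* = 0.184×0.69101/0.30899 = 0.41149.
New p* = m/(m+e) = 0.37536/(0.37536+0.41149) = 0.47704.

0.4770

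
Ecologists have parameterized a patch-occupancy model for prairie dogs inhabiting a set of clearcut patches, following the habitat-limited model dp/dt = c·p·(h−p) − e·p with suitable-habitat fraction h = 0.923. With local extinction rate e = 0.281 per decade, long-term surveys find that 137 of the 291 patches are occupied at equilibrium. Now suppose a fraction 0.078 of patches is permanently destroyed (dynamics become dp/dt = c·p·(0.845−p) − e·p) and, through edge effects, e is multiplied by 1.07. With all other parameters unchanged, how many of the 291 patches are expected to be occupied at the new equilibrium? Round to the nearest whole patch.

Observed p* = 137/291 = 0.47079.
Balance c(h−p*) = e gives c = e/(0.923 − 0.47079) = 0.281/0.45221 = 0.62139.
New p* = 0.845 − e/c = 0.845 − 0.30067/0.62139 = 0.36113.
Expected occupied = 291 × 0.36113 = 105.09 ≈ 105.

105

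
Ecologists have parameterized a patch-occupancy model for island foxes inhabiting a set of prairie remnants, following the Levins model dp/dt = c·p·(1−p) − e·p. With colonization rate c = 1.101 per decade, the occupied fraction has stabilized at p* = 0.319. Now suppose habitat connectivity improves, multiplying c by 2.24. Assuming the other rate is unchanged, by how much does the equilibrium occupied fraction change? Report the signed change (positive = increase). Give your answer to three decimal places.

0.377

Balance c(1−p*) = e gives e = 1.101×(1 − 0.31900) = 0.74978.
New p* = 1 − e/c = 1 − 0.74978/2.46624 = 0.69598.
Δp* = 0.69598 − 0.31900 = +0.37698.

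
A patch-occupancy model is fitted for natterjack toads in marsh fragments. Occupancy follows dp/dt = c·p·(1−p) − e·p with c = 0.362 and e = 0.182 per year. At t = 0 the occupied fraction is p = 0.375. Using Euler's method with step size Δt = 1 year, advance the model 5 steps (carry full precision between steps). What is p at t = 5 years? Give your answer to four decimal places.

Update rule: p ← p + [c·p·(1−p) − e·p]·Δt with Δt = 1.
p: 0.37500 → 0.39159  (Δp = +0.01659)
p: 0.39159 → 0.40657  (Δp = +0.01498)
p: 0.40657 → 0.41991  (Δp = +0.01334)
p: 0.41991 → 0.43167  (Δp = +0.01175)
p: 0.43167 → 0.44191  (Δp = +0.01025)

0.4419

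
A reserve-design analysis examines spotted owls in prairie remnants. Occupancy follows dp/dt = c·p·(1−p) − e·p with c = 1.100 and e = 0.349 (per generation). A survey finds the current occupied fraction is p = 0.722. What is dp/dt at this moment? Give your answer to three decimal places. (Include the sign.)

Colonization term: c·p·(1−p) = 1.100×0.722×0.2780 = 0.22079.
Extinction term: e·p = 0.25198.
dp/dt = 0.22079 − 0.25198 = -0.03119.

-0.031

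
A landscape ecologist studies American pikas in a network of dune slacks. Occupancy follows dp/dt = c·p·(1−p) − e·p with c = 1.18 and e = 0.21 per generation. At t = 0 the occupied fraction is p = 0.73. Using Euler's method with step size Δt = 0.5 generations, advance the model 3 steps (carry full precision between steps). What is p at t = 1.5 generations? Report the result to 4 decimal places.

0.8068

Update rule: p ← p + [c·p·(1−p) − e·p]·Δt with Δt = 0.5.
t = 0.5: p = 0.73000 + (+0.03964) = 0.76964
t = 1: p = 0.76964 + (+0.02379) = 0.79343
t = 1.5: p = 0.79343 + (+0.01339) = 0.80682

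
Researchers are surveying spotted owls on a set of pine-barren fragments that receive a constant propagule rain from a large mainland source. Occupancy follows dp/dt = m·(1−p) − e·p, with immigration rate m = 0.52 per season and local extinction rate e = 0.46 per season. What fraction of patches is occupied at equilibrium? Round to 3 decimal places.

At equilibrium the propagule rain into empty patches balances local extinction: m(1−p*) = e·p*.
p* = m/(m+e) = 0.52/(0.52+0.46) = 0.52/0.9800 = 0.5306.

0.531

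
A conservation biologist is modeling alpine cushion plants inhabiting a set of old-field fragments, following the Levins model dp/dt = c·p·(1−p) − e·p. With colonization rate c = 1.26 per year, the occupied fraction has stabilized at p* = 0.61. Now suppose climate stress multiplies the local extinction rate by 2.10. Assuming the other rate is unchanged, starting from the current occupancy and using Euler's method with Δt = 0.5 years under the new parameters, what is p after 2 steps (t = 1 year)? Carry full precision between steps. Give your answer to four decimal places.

0.3711

Balance c(1−p*) = e gives e = 1.26×(1 − 0.61000) = 0.49140.
Starting from p₀ = 0.61000; update p ← p + (dp/dt)·Δt with the new parameters.
t = 0.5: p = 0.61000 + (-0.16486) = 0.44514
t = 1: p = 0.44514 + (-0.07407) = 0.37106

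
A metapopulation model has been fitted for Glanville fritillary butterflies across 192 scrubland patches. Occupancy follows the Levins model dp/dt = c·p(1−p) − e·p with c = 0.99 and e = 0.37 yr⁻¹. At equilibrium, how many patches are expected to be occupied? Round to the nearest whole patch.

p* = 1 − e/c = 1 − 0.37/0.99 = 0.6263.
Expected occupied patches = N × p* = 192 × 0.6263 = 120.24 ≈ 120.

120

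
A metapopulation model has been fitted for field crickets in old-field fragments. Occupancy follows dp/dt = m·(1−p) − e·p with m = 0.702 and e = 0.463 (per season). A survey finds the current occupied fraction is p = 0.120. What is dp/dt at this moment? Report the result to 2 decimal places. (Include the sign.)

0.56

Colonization term: m·(1−p) = 0.702×0.8800 = 0.61776.
Extinction term: e·p = 0.05556.
dp/dt = 0.61776 − 0.05556 = 0.56220.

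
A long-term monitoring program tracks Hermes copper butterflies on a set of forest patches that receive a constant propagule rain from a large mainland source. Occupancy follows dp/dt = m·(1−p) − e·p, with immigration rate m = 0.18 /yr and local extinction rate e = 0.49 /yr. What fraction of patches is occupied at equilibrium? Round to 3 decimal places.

Setting dp/dt = 0: m − m·p* = e·p*, so m = (m+e)·p*.
p* = m/(m+e) = 0.18/(0.18+0.49) = 0.18/0.6700 = 0.2687.

0.269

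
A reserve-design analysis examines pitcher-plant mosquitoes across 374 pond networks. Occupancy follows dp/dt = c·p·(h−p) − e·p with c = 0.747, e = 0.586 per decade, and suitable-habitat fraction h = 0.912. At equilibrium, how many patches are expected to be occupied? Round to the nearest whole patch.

48

p* = h − e/c = 0.912 − 0.7845 = 0.1275.
Expected occupied patches = N × p* = 374 × 0.1275 = 47.70 ≈ 48.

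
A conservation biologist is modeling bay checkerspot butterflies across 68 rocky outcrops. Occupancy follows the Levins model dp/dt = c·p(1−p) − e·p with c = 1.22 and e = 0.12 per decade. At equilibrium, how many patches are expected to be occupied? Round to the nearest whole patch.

p* = 1 − e/c = 1 − 0.12/1.22 = 0.9016.
Expected occupied patches = N × p* = 68 × 0.9016 = 61.31 ≈ 61.

61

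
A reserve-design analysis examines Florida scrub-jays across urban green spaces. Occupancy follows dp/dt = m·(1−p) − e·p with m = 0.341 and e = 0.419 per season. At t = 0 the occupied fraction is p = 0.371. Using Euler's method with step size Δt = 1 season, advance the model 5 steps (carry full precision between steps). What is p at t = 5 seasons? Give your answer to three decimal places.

Update rule: p ← p + [m·(1−p) − e·p]·Δt with Δt = 1.
t = 1: p = 0.37100 + (+0.05904) = 0.43004
t = 2: p = 0.43004 + (+0.01417) = 0.44421
t = 3: p = 0.44421 + (+0.00340) = 0.44761
t = 4: p = 0.44761 + (+0.00082) = 0.44843
t = 5: p = 0.44843 + (+0.00020) = 0.44862

0.449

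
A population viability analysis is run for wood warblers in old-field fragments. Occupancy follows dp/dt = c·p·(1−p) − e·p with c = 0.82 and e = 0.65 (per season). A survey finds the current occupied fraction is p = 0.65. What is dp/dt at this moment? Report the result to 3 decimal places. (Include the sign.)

Colonization term: c·p·(1−p) = 0.82×0.65×0.3500 = 0.18655.
Extinction term: e·p = 0.42250.
dp/dt = 0.18655 − 0.42250 = -0.23595.

-0.236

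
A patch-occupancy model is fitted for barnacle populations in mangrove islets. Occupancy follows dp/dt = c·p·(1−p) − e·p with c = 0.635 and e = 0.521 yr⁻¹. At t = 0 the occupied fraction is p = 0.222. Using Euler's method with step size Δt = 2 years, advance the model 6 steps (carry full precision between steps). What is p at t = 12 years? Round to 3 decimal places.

Update rule: p ← p + [c·p·(1−p) − e·p]·Δt with Δt = 2.
p: 0.22200 → 0.21003  (Δp = -0.01197)
p: 0.21003 → 0.20189  (Δp = -0.00813)
p: 0.20189 → 0.19616  (Δp = -0.00573)
p: 0.19616 → 0.19201  (Δp = -0.00414)
p: 0.19201 → 0.18897  (Δp = -0.00304)
p: 0.18897 → 0.18670  (Δp = -0.00227)

0.187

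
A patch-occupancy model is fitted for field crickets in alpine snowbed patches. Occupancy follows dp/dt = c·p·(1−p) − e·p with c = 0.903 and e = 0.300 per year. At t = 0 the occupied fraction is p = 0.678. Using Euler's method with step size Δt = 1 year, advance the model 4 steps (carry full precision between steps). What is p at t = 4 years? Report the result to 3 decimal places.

0.668

Update rule: p ← p + [c·p·(1−p) − e·p]·Δt with Δt = 1.
step 1: Δp = -0.00626, p = 0.67174
step 2: Δp = -0.00241, p = 0.66933
step 3: Δp = -0.00094, p = 0.66839
step 4: Δp = -0.00037, p = 0.66802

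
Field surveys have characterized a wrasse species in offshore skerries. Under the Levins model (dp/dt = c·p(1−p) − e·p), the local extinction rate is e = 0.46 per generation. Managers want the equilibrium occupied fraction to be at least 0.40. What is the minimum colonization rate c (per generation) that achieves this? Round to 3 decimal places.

p* = 1 − e/c ≥ 0.40 requires e/c ≤ 0.6000, i.e. c ≥ e/0.6000.
c_min = 0.46/0.6000 = 0.7667.

0.767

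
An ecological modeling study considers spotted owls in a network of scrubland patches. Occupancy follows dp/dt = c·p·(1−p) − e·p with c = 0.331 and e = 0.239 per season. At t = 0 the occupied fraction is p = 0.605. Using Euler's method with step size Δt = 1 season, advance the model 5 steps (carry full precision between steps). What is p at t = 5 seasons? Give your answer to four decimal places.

Update rule: p ← p + [c·p·(1−p) − e·p]·Δt with Δt = 1.
p: 0.60500 → 0.53951  (Δp = -0.06549)
p: 0.53951 → 0.49280  (Δp = -0.04671)
p: 0.49280 → 0.45775  (Δp = -0.03505)
p: 0.45775 → 0.43051  (Δp = -0.02724)
p: 0.43051 → 0.40877  (Δp = -0.02174)

0.4088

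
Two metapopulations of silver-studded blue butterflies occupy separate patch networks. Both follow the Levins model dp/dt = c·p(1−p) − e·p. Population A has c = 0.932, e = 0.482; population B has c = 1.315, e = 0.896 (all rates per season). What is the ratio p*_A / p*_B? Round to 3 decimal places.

1.515

A: p*_A = 1 − 0.482/0.932 = 0.4828.
B: p*_B = 1 − 0.896/1.315 = 0.3186.
p*_A / p*_B = 0.4828/0.3186 = 1.5153.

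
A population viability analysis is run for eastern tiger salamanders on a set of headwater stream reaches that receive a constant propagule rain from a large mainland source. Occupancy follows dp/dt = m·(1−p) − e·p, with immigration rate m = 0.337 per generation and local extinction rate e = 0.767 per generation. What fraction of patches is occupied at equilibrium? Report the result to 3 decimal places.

At equilibrium the propagule rain into empty patches balances local extinction: m(1−p*) = e·p*.
p* = m/(m+e) = 0.337/(0.337+0.767) = 0.337/1.1040 = 0.3053.

0.305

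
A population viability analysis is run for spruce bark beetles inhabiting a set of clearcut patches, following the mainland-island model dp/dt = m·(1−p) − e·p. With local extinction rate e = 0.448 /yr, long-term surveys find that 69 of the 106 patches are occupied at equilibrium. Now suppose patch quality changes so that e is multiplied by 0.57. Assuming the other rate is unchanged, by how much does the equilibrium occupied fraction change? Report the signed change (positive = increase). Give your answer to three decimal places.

Observed p* = 69/106 = 0.65094.
Balance m(1−p*) = e·p* gives m = e·p*/(1−p*) = 0.448×0.65094/0.34906 = 0.83545.
New p* = m/(m+e) = 0.83545/(0.83545+0.25536) = 0.76590.
Δp* = 0.76590 − 0.65094 = +0.11496.

0.115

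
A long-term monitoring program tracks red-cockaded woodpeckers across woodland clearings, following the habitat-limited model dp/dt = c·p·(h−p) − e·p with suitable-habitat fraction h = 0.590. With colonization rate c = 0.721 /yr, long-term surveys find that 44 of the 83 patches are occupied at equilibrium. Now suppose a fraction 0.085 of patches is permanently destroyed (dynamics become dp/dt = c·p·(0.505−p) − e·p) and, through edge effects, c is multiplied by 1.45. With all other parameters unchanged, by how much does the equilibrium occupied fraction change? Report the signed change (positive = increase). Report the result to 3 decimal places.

Observed p* = 44/83 = 0.53012.
Balance c(h−p*) = e gives e = 0.721×(0.59 − 0.53012) = 0.04317.
New p* = 0.505 − e/c = 0.505 − 0.04317/1.04545 = 0.46371.
Δp* = 0.46371 − 0.53012 = -0.06641.

-0.066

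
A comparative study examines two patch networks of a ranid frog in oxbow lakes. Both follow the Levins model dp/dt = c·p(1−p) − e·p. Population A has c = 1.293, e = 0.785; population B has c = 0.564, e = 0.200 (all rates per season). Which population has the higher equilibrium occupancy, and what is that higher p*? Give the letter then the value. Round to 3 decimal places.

A: p*_A = 1 − 0.785/1.293 = 0.3929.
B: p*_B = 1 − 0.200/0.564 = 0.6454.
B is higher at 0.6454.

B, 0.645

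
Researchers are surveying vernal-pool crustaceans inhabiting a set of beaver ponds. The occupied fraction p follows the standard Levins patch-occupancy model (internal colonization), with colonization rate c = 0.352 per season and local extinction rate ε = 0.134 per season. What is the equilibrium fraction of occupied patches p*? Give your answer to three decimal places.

0.619

At equilibrium, colonization balances extinction: c·p*·(1−p*) = ε·p*.
So p* = 1 − ε/c = 1 − 0.134/0.352 = 1 − 0.3807 = 0.6193.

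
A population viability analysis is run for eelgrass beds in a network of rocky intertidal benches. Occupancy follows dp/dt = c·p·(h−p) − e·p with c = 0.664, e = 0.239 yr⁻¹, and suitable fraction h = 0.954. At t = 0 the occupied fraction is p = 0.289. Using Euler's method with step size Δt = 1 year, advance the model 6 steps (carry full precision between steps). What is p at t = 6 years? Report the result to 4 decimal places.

0.5520

Update rule: p ← p + [c·p·(h−p) − e·p]·Δt with Δt = 1.
step 1: Δp = +0.05854, p = 0.34754
step 2: Δp = +0.05689, p = 0.40443
step 3: Δp = +0.05092, p = 0.45535
step 4: Δp = +0.04194, p = 0.49729
step 5: Δp = +0.03195, p = 0.52924
step 6: Δp = +0.02278, p = 0.55202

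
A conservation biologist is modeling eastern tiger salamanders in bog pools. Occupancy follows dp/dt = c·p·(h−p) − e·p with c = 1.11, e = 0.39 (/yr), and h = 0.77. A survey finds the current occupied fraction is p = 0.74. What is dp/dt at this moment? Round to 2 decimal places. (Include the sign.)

Colonization term: c·p·(h−p) = 1.11×0.74×0.0300 = 0.02464.
Extinction term: e·p = 0.28860.
dp/dt = 0.02464 − 0.28860 = -0.26396.

-0.26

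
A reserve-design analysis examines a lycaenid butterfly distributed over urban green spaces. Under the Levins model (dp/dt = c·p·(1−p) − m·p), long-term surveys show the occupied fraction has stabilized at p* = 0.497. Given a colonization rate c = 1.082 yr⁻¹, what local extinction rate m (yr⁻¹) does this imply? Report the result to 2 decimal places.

At equilibrium c(1−p*) = m.
m = 1.082 × (1 − 0.497) = 1.082 × 0.5030 = 0.5442.

0.54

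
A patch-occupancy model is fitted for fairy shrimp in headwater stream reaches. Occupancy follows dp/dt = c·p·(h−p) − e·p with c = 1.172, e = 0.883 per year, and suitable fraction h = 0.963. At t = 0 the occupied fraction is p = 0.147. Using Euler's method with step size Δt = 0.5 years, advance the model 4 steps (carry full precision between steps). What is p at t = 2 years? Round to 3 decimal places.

0.167

Update rule: p ← p + [c·p·(h−p) − e·p]·Δt with Δt = 0.5.
  1  |  dp/dt·Δt = +0.005391  |  p_1 = 0.152391
  2  |  dp/dt·Δt = +0.005108  |  p_2 = 0.157499
  3  |  dp/dt·Δt = +0.004807  |  p_3 = 0.162306
  4  |  dp/dt·Δt = +0.004497  |  p_4 = 0.166803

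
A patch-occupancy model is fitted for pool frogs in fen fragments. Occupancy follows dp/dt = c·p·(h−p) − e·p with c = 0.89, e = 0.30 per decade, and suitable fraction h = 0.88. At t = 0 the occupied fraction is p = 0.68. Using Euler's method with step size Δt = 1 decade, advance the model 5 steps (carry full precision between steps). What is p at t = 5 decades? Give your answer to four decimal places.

Update rule: p ← p + [c·p·(h−p) − e·p]·Δt with Δt = 1.
t = 1: p = 0.68000 + (-0.08296) = 0.59704
t = 2: p = 0.59704 + (-0.02876) = 0.56828
t = 3: p = 0.56828 + (-0.01283) = 0.55546
t = 4: p = 0.55546 + (-0.00620) = 0.54926
t = 5: p = 0.54926 + (-0.00310) = 0.54616

0.5462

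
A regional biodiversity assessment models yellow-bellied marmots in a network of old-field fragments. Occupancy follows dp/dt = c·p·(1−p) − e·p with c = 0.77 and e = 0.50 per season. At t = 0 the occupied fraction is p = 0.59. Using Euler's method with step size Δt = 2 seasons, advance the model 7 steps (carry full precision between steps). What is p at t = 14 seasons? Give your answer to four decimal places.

Update rule: p ← p + [c·p·(1−p) − e·p]·Δt with Δt = 2.
step 1: Δp = -0.21747, p = 0.37253
step 2: Δp = -0.01255, p = 0.35998
step 3: Δp = -0.00517, p = 0.35481
step 4: Δp = -0.00227, p = 0.35253
step 5: Δp = -0.00102, p = 0.35151
step 6: Δp = -0.00047, p = 0.35104
step 7: Δp = -0.00021, p = 0.35083

0.3508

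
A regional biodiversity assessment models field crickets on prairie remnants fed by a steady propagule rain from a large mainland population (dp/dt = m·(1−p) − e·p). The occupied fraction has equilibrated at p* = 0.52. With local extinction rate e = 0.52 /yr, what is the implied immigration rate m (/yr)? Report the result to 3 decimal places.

0.563

At equilibrium m(1−p*) = e·p*, so m = e·p*/(1−p*).
m = 0.52 × 0.52 / 0.4800 = 0.2704/0.4800 = 0.5633.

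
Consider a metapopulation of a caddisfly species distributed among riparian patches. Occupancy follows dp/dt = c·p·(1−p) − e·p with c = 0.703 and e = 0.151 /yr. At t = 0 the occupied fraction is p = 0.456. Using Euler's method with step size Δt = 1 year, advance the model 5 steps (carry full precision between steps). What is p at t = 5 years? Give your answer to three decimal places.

Update rule: p ← p + [c·p·(1−p) − e·p]·Δt with Δt = 1.
  1  |  dp/dt·Δt = +0.105533  |  p_1 = 0.561533
  2  |  dp/dt·Δt = +0.088297  |  p_2 = 0.649830
  3  |  dp/dt·Δt = +0.061844  |  p_3 = 0.711674
  4  |  dp/dt·Δt = +0.036789  |  p_4 = 0.748463
  5  |  dp/dt·Δt = +0.019333  |  p_5 = 0.767796

0.768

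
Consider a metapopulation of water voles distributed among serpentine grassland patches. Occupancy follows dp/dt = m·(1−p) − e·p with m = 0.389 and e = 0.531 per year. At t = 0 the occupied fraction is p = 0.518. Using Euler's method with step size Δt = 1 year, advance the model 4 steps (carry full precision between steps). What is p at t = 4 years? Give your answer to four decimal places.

Update rule: p ← p + [m·(1−p) − e·p]·Δt with Δt = 1.
t = 1: p = 0.51800 + (-0.08756) = 0.43044
t = 2: p = 0.43044 + (-0.00700) = 0.42344
t = 3: p = 0.42344 + (-0.00056) = 0.42287
t = 4: p = 0.42287 + (-0.00004) = 0.42283

0.4228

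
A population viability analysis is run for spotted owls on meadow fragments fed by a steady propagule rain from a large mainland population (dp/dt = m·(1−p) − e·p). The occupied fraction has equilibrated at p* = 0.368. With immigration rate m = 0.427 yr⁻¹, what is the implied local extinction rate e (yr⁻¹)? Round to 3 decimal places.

0.733

At equilibrium m(1−p*) = e·p*, so e = m(1−p*)/p*.
e = 0.427 × 0.6320 / 0.368 = 0.7333.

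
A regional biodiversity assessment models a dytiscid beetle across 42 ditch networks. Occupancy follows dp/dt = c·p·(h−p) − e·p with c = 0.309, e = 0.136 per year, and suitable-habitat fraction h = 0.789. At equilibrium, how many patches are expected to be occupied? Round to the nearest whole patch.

15

p* = h − e/c = 0.789 − 0.4401 = 0.3489.
Expected occupied patches = N × p* = 42 × 0.3489 = 14.65 ≈ 15.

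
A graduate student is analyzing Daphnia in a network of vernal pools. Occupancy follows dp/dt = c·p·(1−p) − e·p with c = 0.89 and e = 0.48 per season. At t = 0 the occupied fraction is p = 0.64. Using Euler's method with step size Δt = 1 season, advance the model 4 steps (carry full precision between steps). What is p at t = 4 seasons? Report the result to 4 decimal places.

0.4734

Update rule: p ← p + [c·p·(1−p) − e·p]·Δt with Δt = 1.
p: 0.64000 → 0.53786  (Δp = -0.10214)
p: 0.53786 → 0.50091  (Δp = -0.03695)
p: 0.50091 → 0.48297  (Δp = -0.01794)
p: 0.48297 → 0.47339  (Δp = -0.00958)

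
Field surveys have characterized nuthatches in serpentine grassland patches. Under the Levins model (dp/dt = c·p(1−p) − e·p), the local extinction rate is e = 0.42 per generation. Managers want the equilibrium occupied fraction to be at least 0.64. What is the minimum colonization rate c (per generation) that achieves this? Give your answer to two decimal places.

p* = 1 − e/c ≥ 0.64 requires e/c ≤ 0.3600, i.e. c ≥ e/0.3600.
c_min = 0.42/0.3600 = 1.1667.

1.17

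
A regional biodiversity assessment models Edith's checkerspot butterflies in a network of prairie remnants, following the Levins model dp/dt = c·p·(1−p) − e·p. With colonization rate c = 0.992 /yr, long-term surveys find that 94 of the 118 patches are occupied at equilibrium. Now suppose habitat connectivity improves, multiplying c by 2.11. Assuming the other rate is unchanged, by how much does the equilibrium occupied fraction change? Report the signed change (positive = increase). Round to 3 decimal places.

Observed p* = 94/118 = 0.79661.
Balance c(1−p*) = e gives e = 0.992×(1 − 0.79661) = 0.20176.
New p* = 1 − e/c = 1 − 0.20176/2.09312 = 0.90361.
Δp* = 0.90361 − 0.79661 = +0.10700.

0.107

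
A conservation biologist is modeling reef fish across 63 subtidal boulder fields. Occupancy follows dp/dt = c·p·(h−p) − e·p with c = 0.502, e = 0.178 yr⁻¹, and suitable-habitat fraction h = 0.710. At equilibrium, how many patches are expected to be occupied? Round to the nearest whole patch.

p* = h − e/c = 0.710 − 0.3546 = 0.3554.
Expected occupied patches = N × p* = 63 × 0.3554 = 22.39 ≈ 22.

22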